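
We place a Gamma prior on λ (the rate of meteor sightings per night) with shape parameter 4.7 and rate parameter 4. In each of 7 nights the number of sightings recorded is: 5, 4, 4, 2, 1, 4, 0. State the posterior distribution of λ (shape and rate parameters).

The Poisson likelihood adds the total count to the shape and the number of exposure periods to the rate. Here ∑xᵢ = 20 and n = 7, so shape 4.7→24.7 and rate 4→11.

Posterior: Gamma(shape=24.7, rate=11)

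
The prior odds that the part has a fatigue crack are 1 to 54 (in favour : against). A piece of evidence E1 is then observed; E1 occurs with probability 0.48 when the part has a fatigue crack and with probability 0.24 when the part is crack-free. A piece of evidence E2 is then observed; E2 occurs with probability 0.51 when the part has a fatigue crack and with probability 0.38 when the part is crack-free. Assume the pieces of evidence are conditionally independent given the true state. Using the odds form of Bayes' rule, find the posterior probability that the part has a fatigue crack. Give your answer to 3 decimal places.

Prior odds = 1/54 = 0.018519. In log-odds, ln(0.018519) = -3.9890.
Add log likelihood ratios: ln(2.0000) + ln(1.3421) = 0.98739.
Posterior log-odds = -3.0016, so posterior odds = exp(-3.0016) = 0.049708. Converting, P(H|E) = 0.049708/1.0497 = 0.047.

Posterior probability ≈ 0.047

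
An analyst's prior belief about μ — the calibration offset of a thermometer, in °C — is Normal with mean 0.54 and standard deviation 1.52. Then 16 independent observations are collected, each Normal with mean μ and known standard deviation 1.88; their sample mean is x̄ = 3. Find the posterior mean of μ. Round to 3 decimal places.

Posterior mean ≈ 2.785

With known σ, the Normal prior is conjugate. Weight on the data is w = (n/σ²)/(n/σ² + 1/τ₀²) = 4.52694/(4.52694+0.432825) = 0.91273.
Posterior mean = w·x̄ + (1−w)·μ₀ = 0.91273·3 + 0.087267·0.54 = 2.785.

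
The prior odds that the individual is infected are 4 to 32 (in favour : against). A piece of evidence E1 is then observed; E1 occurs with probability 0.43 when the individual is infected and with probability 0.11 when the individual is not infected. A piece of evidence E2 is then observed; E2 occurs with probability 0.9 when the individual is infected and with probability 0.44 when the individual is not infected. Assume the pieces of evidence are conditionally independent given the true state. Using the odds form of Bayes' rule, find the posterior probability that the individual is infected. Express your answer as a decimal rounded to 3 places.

Prior odds = 4/32 = 0.12500. In log-odds, ln(0.12500) = -2.0794.
Add log likelihood ratios: ln(3.9091) + ln(2.0455) = 2.0789.
Posterior log-odds = -0.00051666, so posterior odds = exp(-0.00051666) = 0.99948. Converting, P(H|E) = 0.99948/1.9995 = 0.500.

Posterior probability ≈ 0.500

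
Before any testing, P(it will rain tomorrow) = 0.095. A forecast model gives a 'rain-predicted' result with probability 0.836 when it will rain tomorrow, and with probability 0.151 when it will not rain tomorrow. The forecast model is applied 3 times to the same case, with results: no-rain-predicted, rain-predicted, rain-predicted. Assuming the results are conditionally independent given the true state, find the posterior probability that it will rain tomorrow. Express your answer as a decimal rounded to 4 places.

With H the event that it will rain tomorrow, the joint likelihood of the observed sequence is P(data|H) = 0.164·0.836·0.836 = 0.11462 and P(data|¬H) = 0.849·0.151·0.151 = 0.019358.
Bayes: P(H|data) = 0.095·0.11462 / (0.095·0.11462 + 0.905·0.019358) = 0.010889/0.028408 = 0.3833.

Posterior P(H) ≈ 0.3833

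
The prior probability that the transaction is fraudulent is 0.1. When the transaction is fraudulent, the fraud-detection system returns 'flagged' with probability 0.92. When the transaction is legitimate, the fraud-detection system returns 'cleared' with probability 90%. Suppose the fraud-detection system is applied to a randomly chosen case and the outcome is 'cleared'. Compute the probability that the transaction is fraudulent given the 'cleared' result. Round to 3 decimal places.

P(H | E) ≈ 0.010

Let H be the event that the transaction is fraudulent. P(H) = 0.1, so P(¬H) = 0.9. With E the 'cleared' result, P(E|H) = 0.08 and P(E|¬H) = 0.9.
P(E) = 0.08·0.1 + 0.9·0.9 = 0.0080000 + 0.81000 = 0.81800.
By Bayes' theorem, P(H|E) = 0.0080000 / 0.81800 = 0.010.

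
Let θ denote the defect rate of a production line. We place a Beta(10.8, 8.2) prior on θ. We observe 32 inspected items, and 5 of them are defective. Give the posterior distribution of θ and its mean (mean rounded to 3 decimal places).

The binomial likelihood is conjugate to the Beta prior: with 5 successes and 27 failures, the posterior is Beta(10.8+5, 8.2+27) = Beta(15.8, 35.2).
E[θ | data] = 15.8/(15.8+35.2) = 0.310.

Posterior: Beta(15.8, 35.2); mean ≈ 0.310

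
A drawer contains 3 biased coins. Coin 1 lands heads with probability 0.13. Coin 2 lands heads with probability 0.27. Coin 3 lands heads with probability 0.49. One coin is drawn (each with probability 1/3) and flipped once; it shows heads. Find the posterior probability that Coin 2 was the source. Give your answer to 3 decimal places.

P(heads|C1) = 0.13; P(heads|C2) = 0.27; P(heads|C3) = 0.49.
Prior × likelihood for each source: 0.333333·0.13=0.04333, 0.333333·0.27=0.09000, 0.333333·0.49=0.1633. Summing gives P(heads) = 0.29667.
P(Coin 2 | heads) = 0.09000 / 0.29667 = 0.303.

Posterior probability ≈ 0.303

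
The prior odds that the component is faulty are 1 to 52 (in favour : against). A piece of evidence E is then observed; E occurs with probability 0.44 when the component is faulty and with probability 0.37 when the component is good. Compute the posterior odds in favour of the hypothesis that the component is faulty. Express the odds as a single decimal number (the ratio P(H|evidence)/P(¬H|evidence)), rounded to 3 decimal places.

Posterior odds ≈ 0.023

Prior odds = 1/52 = 0.019231.
Likelihood ratio for E = 0.44/0.37 = 1.1892.
Posterior odds = prior odds × LR = 0.022869.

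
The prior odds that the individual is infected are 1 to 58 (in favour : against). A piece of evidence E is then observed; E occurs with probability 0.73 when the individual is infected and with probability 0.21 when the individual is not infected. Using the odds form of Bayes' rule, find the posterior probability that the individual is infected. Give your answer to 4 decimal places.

Posterior probability ≈ 0.0565

Prior odds = 1/58 = 0.017241.
Likelihood ratio for E = 0.73/0.21 = 3.4762.
Posterior odds = prior odds × LR = 0.059934.
Posterior probability = odds/(1+odds) = 0.059934/1.0599 = 0.0565.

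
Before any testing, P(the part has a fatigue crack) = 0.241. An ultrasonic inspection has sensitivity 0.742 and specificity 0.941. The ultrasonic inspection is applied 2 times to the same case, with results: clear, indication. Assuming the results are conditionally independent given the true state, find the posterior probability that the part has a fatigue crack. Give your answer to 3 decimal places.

Let H be the event that the part has a fatigue crack; start with P(H) = 0.241. P('indication'|H) = 0.742, P('indication'|¬H) = 0.059.
Update on result 1 ('clear'): P(H) ← 0.258·0.2410 / (0.258·0.2410 + 0.941·0.7590) = 0.062178/0.77640 = 0.0801.
Update on result 2 ('indication'): P(H) ← 0.742·0.0801 / (0.742·0.0801 + 0.059·0.9199) = 0.059423/0.11370 = 0.5226.

Posterior P(H) ≈ 0.523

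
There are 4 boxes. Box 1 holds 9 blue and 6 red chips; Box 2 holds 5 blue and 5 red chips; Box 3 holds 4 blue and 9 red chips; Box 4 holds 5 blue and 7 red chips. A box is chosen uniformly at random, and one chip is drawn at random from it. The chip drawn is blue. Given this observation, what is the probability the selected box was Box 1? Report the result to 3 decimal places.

Posterior probability ≈ 0.329

Tabulate prior·likelihood by source: [1] prior 0.25, lik 0.6, product 0.1500; [2] prior 0.25, lik 0.5, product 0.1250; [3] prior 0.25, lik 0.3077, product 0.07692; [4] prior 0.25, lik 0.4167, product 0.1042.
Normalizing constant = 0.45609; the posterior for Box 1 is its product over the sum, 0.1500/0.45609 = 0.329.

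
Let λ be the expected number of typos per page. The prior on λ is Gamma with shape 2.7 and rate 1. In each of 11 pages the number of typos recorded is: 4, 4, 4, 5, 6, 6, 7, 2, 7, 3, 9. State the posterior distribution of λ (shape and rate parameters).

The Poisson likelihood adds the total count to the shape and the number of exposure periods to the rate. Here ∑xᵢ = 57 and n = 11, so shape 2.7→59.7 and rate 1→12.

Posterior: Gamma(shape=59.7, rate=12)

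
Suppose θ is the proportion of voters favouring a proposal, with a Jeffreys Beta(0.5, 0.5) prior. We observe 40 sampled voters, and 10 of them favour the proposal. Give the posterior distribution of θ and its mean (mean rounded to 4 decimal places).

The binomial likelihood is conjugate to the Beta prior: with 10 successes and 30 failures, the posterior is Beta(0.5+10, 0.5+30) = Beta(10.5, 30.5).
Posterior mean = α/(α+β) = 10.5/41 = 0.2561.

Posterior: Beta(10.5, 30.5); mean ≈ 0.2561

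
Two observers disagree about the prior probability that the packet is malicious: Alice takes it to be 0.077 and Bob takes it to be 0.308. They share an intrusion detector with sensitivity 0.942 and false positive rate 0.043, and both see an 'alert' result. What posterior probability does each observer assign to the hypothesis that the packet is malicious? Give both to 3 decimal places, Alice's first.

Alice: 0.646; Bob: 0.907

P('+'|H) = 0.942, P('+'|¬H) = 0.043.
Alice: numerator 0.942·0.077 = 0.072534; evidence = 0.072534+0.043·0.923 = 0.11222; posterior = 0.646.
Bob: numerator 0.942·0.308 = 0.29014; evidence = 0.29014+0.043·0.692 = 0.31989; posterior = 0.907.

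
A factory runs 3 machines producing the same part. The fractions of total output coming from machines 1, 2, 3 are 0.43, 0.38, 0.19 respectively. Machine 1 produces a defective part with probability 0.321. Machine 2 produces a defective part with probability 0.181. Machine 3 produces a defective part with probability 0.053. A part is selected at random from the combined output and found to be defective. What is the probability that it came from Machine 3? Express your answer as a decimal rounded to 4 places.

Posterior probability ≈ 0.0464

P(defective|M1) = 0.321; P(defective|M2) = 0.181; P(defective|M3) = 0.053.
Prior × likelihood for each source: 0.43·0.321=0.1380, 0.38·0.181=0.06878, 0.19·0.053=0.01007. Summing gives P(defective) = 0.21688.
P(Machine 3 | defective) = 0.01007 / 0.21688 = 0.0464.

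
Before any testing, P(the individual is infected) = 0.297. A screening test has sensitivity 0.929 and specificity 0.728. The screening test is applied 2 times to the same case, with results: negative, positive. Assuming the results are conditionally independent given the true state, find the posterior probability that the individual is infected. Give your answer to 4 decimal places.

Posterior P(H) ≈ 0.1234

With H the event that the individual is infected, the joint likelihood of the observed sequence is P(data|H) = 0.071·0.929 = 0.065959 and P(data|¬H) = 0.728·0.272 = 0.19802.
Bayes: P(H|data) = 0.297·0.065959 / (0.297·0.065959 + 0.703·0.19802) = 0.019590/0.15880 = 0.1234.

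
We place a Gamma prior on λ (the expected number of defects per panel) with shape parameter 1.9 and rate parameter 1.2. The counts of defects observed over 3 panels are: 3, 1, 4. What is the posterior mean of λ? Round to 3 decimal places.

Posterior mean ≈ 2.357

The Poisson likelihood adds the total count to the shape and the number of exposure periods to the rate. Here ∑xᵢ = 8 and n = 3, so shape 1.9→9.9 and rate 1.2→4.2.
E[λ | data] = 9.9/4.2 = 2.357.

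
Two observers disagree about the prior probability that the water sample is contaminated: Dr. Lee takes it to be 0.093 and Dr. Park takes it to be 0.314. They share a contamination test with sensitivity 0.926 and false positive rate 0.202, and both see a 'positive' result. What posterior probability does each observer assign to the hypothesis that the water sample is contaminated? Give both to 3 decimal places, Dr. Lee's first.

The likelihood ratio for a 'positive' result is 0.926/0.202 = 4.5842.
Dr. Lee: prior odds 0.093/0.907 = 0.10254; posterior odds 0.47004; posterior probability 0.320.
Dr. Park: prior odds 0.314/0.686 = 0.45773; posterior odds 2.0983; posterior probability 0.677.

Dr. Lee: 0.320; Dr. Park: 0.677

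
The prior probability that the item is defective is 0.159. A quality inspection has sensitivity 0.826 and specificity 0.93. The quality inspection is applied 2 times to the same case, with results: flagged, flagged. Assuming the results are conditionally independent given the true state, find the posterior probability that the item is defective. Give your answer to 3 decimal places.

Posterior P(H) ≈ 0.963

With H the event that the item is defective, the joint likelihood of the observed sequence is P(data|H) = 0.826·0.826 = 0.68228 and P(data|¬H) = 0.07·0.07 = 0.0049000.
Bayes: P(H|data) = 0.159·0.68228 / (0.159·0.68228 + 0.841·0.0049000) = 0.10848/0.11260 = 0.9634.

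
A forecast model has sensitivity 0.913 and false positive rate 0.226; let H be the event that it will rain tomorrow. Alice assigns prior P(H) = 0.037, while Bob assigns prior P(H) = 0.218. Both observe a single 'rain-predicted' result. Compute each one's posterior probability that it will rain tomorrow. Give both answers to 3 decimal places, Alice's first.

The likelihood ratio for a 'rain-predicted' result is 0.913/0.226 = 4.0398.
Alice: prior odds 0.037/0.963 = 0.038422; posterior odds 0.15522; posterior probability 0.134.
Bob: prior odds 0.218/0.782 = 0.27877; posterior odds 1.1262; posterior probability 0.530.

Alice: 0.134; Bob: 0.530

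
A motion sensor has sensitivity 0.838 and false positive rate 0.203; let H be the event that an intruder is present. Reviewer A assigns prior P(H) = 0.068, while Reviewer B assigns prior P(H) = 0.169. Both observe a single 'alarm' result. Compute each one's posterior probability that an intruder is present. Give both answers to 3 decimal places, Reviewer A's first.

Reviewer A: 0.231; Reviewer B: 0.456

P('+'|H) = 0.838, P('+'|¬H) = 0.203.
Reviewer A: numerator 0.838·0.068 = 0.056984; evidence = 0.056984+0.203·0.932 = 0.24618; posterior = 0.231.
Reviewer B: numerator 0.838·0.169 = 0.14162; evidence = 0.14162+0.203·0.831 = 0.31032; posterior = 0.456.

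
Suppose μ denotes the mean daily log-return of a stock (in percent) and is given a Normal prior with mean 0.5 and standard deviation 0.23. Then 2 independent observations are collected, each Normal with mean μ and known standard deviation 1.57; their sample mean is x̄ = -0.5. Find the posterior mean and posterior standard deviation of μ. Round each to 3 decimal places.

Posterior mean ≈ 0.459; posterior SD ≈ 0.225

With known σ, the Normal prior is conjugate. Weight on the data is w = (n/σ²)/(n/σ² + 1/τ₀²) = 0.811392/(0.811392+18.9036) = 0.041156.
Posterior mean = w·x̄ + (1−w)·μ₀ = 0.041156·-0.5 + 0.95884·0.5 = 0.459. Posterior variance = 1/(0.811392+18.9036) = 0.0507228, so SD = 0.225.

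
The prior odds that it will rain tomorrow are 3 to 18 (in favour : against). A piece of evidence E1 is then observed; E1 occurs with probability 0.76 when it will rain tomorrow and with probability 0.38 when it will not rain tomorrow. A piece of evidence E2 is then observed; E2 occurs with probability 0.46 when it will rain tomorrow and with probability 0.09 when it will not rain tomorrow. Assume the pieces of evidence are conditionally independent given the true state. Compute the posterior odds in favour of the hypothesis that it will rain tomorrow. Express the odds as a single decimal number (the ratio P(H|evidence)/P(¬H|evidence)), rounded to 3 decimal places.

Prior odds = 3/18 = 0.16667. In log-odds, ln(0.16667) = -1.7918.
Add log likelihood ratios: ln(2.0000) + ln(5.1111) = 2.3246.
Posterior log-odds = 0.53280, so posterior odds = exp(0.53280) = 1.7037.

Posterior odds ≈ 1.704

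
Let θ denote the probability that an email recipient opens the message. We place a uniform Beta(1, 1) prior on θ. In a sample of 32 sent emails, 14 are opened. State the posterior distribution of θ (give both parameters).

The binomial likelihood is conjugate to the Beta prior: with 14 successes and 18 failures, the posterior is Beta(1+14, 1+18) = Beta(15, 19).

Posterior: Beta(15, 19)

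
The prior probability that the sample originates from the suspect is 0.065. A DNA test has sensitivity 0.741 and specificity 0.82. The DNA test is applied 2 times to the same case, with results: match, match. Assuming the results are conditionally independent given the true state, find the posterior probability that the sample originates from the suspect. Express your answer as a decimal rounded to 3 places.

Posterior P(H) ≈ 0.541

With H the event that the sample originates from the suspect, the joint likelihood of the observed sequence is P(data|H) = 0.741·0.741 = 0.54908 and P(data|¬H) = 0.18·0.18 = 0.032400.
Bayes: P(H|data) = 0.065·0.54908 / (0.065·0.54908 + 0.935·0.032400) = 0.035690/0.065984 = 0.5409.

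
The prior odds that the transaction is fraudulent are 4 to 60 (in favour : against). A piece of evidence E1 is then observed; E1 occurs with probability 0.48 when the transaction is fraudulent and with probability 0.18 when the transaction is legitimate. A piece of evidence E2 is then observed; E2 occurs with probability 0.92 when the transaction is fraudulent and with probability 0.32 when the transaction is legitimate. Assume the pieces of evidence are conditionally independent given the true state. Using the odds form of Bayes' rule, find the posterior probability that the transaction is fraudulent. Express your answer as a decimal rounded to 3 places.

Posterior probability ≈ 0.338

Prior odds = 4/60 = 0.066667. In log-odds, ln(0.066667) = -2.7081.
Add log likelihood ratios: ln(2.6667) + ln(2.8750) = 2.0369.
Posterior log-odds = -0.67117, so posterior odds = exp(-0.67117) = 0.51111. Converting, P(H|E) = 0.51111/1.5111 = 0.338.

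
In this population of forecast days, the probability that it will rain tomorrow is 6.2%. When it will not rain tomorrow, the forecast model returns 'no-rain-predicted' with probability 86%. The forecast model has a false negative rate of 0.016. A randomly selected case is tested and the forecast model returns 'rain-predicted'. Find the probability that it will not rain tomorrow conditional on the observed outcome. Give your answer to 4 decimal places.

Write H for 'it will rain tomorrow'. Prior odds H:¬H = 0.062/0.938 = 0.066098. For the 'rain-predicted' outcome, the likelihood ratio is 0.984/0.14 = 7.0286.
Posterior odds = 0.066098 × 7.0286 = 0.46458, so P(H|E) = 0.46458/(1+0.46458) = 0.3172. Then P(¬H|E) = 1 − 0.3172 = 0.6828.

P(¬H | E) ≈ 0.6828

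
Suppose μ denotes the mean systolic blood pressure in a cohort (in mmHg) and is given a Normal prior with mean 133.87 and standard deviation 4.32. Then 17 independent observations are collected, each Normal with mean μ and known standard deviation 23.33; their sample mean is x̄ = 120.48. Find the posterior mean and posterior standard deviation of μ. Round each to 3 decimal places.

Posterior mean ≈ 128.939; posterior SD ≈ 3.434

Prior precision 1/τ₀² = 1/4.32² = 0.0535837; data precision n/σ² = 17/23.33² = 0.0312334.
Posterior precision = 0.0535837 + 0.0312334 = 0.0848171, giving posterior SD = 1/√0.0848171 = 3.434.
Posterior mean = (0.0535837·133.87 + 0.0312334·120.48) / 0.0848171 = 128.939.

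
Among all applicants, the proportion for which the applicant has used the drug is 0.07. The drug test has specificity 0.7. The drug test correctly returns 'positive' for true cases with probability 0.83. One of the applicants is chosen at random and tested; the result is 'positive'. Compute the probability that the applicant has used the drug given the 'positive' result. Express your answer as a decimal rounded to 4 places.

P(H | E) ≈ 0.1724

Let H be the event that the applicant has used the drug. P(H) = 0.07, so P(¬H) = 0.93. With E the 'positive' result, P(E|H) = 0.83 and P(E|¬H) = 0.3.
P(E) = 0.83·0.07 + 0.3·0.93 = 0.058100 + 0.27900 = 0.33710.
By Bayes' theorem, P(H|E) = 0.058100 / 0.33710 = 0.1724.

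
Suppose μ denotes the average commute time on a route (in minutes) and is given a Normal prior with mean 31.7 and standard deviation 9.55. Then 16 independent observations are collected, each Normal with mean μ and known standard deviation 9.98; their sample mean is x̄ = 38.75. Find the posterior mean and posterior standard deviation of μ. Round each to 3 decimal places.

With known σ, the Normal prior is conjugate. Weight on the data is w = (n/σ²)/(n/σ² + 1/τ₀²) = 0.160642/(0.160642+0.0109646) = 0.93611.
Posterior mean = w·x̄ + (1−w)·μ₀ = 0.93611·38.75 + 0.063894·31.7 = 38.300. Posterior variance = 1/(0.160642+0.0109646) = 5.82728, so SD = 2.414.

Posterior mean ≈ 38.300; posterior SD ≈ 2.414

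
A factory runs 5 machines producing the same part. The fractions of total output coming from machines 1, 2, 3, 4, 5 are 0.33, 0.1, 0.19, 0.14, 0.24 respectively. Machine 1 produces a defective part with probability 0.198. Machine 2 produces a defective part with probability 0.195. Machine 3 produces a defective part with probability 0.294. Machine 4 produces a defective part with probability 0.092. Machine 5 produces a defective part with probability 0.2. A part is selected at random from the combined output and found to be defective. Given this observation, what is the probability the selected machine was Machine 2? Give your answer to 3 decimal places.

Tabulate prior·likelihood by source: [1] prior 0.33, lik 0.198, product 0.06534; [2] prior 0.1, lik 0.195, product 0.01950; [3] prior 0.19, lik 0.294, product 0.05586; [4] prior 0.14, lik 0.092, product 0.01288; [5] prior 0.24, lik 0.2, product 0.04800.
Normalizing constant = 0.20158; the posterior for Machine 2 is its product over the sum, 0.01950/0.20158 = 0.097.

Posterior probability ≈ 0.097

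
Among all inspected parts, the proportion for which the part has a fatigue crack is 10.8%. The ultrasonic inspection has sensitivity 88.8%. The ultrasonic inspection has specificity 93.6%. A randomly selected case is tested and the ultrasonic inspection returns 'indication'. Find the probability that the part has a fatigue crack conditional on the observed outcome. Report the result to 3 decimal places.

P(H | E) ≈ 0.627

Write H for 'the part has a fatigue crack'. Prior odds H:¬H = 0.108/0.892 = 0.12108. For the 'indication' outcome, the likelihood ratio is 0.888/0.064 = 13.875.
Posterior odds = 0.12108 × 13.875 = 1.6799, so P(H|E) = 1.6799/(1+1.6799) = 0.627.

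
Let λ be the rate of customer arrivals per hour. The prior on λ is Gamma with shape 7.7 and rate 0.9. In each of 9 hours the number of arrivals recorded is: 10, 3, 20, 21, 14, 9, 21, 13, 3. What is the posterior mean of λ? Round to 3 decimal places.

Posterior mean ≈ 12.293

Total count ∑xᵢ = 114 over n = 9 hours.
Gamma is conjugate to the Poisson likelihood: posterior is Gamma(shape = 7.7+114 = 121.7, rate = 0.9+9 = 9.9).
Posterior mean = shape/rate = 121.7/9.9 = 12.293.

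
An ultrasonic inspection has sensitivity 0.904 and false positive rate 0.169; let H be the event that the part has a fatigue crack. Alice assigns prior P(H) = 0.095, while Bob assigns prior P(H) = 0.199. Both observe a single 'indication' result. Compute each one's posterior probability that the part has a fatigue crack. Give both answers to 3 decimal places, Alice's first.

The likelihood ratio for an 'indication' result is 0.904/0.169 = 5.3491.
Alice: prior odds 0.095/0.905 = 0.10497; posterior odds 0.56151; posterior probability 0.360.
Bob: prior odds 0.199/0.801 = 0.24844; posterior odds 1.3289; posterior probability 0.571.

Alice: 0.360; Bob: 0.571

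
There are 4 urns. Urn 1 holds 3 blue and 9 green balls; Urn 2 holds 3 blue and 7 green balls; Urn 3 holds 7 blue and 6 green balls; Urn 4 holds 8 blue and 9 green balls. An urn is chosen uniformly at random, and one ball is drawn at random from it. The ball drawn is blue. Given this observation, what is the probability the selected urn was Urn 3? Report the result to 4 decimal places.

Tabulate prior·likelihood by source: [1] prior 0.25, lik 0.25, product 0.06250; [2] prior 0.25, lik 0.3, product 0.07500; [3] prior 0.25, lik 0.5385, product 0.1346; [4] prior 0.25, lik 0.4706, product 0.1176.
Normalizing constant = 0.38976; the posterior for Urn 3 is its product over the sum, 0.1346/0.38976 = 0.3454.

Posterior probability ≈ 0.3454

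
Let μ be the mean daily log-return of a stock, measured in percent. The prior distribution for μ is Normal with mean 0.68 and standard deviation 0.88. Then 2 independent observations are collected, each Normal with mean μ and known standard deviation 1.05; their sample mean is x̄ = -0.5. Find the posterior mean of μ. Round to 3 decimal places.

Prior precision 1/τ₀² = 1/0.88² = 1.29132; data precision n/σ² = 2/1.05² = 1.81406.
Posterior precision = 1.29132 + 1.81406 = 3.10538.
Posterior mean = (1.29132·0.68 + 1.81406·-0.5) / 3.10538 = -0.009.

Posterior mean ≈ -0.009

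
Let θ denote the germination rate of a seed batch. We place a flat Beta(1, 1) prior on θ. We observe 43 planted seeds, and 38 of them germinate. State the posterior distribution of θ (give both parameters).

Posterior: Beta(39, 6)

Observing 38 successes and 5 failures updates Beta(1, 1) by adding the success and failure counts to the two shape parameters: α = 1+38 = 39, β = 1+5 = 6.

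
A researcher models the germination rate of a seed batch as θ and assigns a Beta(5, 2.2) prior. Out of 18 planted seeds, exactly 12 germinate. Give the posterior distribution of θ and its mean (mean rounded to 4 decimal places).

Observing 12 successes and 6 failures updates Beta(5, 2.2) by adding the success and failure counts to the two shape parameters: α = 5+12 = 17, β = 2.2+6 = 8.2.
E[θ | data] = 17/(17+8.2) = 0.6746.

Posterior: Beta(17, 8.2); mean ≈ 0.6746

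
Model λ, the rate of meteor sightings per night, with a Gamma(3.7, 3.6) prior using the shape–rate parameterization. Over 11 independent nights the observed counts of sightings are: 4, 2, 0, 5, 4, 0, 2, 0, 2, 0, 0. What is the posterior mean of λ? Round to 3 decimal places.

The Poisson likelihood adds the total count to the shape and the number of exposure periods to the rate. Here ∑xᵢ = 19 and n = 11, so shape 3.7→22.7 and rate 3.6→14.6.
Posterior mean = shape/rate = 22.7/14.6 = 1.555.

Posterior mean ≈ 1.555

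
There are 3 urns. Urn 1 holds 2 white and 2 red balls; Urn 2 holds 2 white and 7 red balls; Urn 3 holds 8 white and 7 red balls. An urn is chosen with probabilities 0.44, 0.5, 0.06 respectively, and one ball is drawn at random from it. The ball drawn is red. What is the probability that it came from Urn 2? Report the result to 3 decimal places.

P(red|Urn 1) = 0.5; P(red|Urn 2) = 0.7778; P(red|Urn 3) = 0.4667.
Prior × likelihood for each source: 0.44·0.5=0.2200, 0.5·0.7778=0.3889, 0.06·0.4667=0.02800. Summing gives P(red) = 0.63689.
P(Urn 2 | red) = 0.3889 / 0.63689 = 0.611.

Posterior probability ≈ 0.611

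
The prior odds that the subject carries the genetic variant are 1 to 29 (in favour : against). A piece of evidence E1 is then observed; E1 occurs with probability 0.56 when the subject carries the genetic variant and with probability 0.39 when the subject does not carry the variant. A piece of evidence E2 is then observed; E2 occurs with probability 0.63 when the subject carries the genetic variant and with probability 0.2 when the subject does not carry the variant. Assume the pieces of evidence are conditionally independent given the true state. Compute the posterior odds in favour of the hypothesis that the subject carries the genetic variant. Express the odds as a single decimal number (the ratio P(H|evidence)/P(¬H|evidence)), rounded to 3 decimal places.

Prior odds = 1/29 = 0.034483.
Likelihood ratio for E1 = 0.56/0.39 = 1.4359.
Likelihood ratio for E2 = 0.63/0.2 = 3.1500.
Posterior odds = prior odds × LR₁ × LR₂ = 0.15597.

Posterior odds ≈ 0.156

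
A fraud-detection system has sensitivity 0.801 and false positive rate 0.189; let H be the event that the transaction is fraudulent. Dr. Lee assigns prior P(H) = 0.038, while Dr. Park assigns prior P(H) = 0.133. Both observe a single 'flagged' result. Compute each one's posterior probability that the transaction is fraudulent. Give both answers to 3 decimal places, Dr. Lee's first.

P('+'|H) = 0.801, P('+'|¬H) = 0.189.
Dr. Lee: numerator 0.801·0.038 = 0.030438; evidence = 0.030438+0.189·0.962 = 0.21226; posterior = 0.143.
Dr. Park: numerator 0.801·0.133 = 0.10653; evidence = 0.10653+0.189·0.867 = 0.27040; posterior = 0.394.

Dr. Lee: 0.143; Dr. Park: 0.394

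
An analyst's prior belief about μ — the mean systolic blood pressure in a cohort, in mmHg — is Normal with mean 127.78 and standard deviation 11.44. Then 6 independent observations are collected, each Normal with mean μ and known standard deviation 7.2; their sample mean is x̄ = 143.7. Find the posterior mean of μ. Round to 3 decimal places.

With known σ, the Normal prior is conjugate. Weight on the data is w = (n/σ²)/(n/σ² + 1/τ₀²) = 0.115741/(0.115741+0.00764096) = 0.93807.
Posterior mean = w·x̄ + (1−w)·μ₀ = 0.93807·143.7 + 0.061929·127.78 = 142.714.

Posterior mean ≈ 142.714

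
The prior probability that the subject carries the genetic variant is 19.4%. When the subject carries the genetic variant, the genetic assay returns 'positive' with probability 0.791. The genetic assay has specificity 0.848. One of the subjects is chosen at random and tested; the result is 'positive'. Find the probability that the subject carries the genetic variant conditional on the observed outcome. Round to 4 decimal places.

P(H | E) ≈ 0.5561

Let H be the event that the subject carries the genetic variant. P(H) = 0.194, so P(¬H) = 0.806. With E the 'positive' result, P(E|H) = 0.791 and P(E|¬H) = 0.152.
P(E) = 0.791·0.194 + 0.152·0.806 = 0.15345 + 0.12251 = 0.27597.
By Bayes' theorem, P(H|E) = 0.15345 / 0.27597 = 0.5561.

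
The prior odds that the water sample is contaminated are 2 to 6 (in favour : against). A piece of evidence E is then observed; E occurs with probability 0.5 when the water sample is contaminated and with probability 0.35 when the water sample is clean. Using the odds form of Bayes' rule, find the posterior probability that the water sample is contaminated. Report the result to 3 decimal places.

Posterior probability ≈ 0.323

Prior odds = 2/6 = 0.33333.
Likelihood ratio for E = 0.5/0.35 = 1.4286.
Posterior odds = prior odds × LR = 0.47619.
Posterior probability = odds/(1+odds) = 0.47619/1.4762 = 0.323.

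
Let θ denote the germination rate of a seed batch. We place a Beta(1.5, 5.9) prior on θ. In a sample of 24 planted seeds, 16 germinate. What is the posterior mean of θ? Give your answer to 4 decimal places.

Posterior mean ≈ 0.5573

Observing 16 successes and 8 failures updates Beta(1.5, 5.9) by adding the success and failure counts to the two shape parameters: α = 1.5+16 = 17.5, β = 5.9+8 = 13.9.
E[θ | data] = 17.5/(17.5+13.9) = 0.5573.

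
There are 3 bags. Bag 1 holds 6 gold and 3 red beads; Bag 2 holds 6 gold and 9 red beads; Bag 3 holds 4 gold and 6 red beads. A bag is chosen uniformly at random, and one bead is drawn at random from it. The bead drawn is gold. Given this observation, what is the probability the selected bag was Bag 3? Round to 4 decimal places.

P(gold|Bag 1) = 0.6667; P(gold|Bag 2) = 0.4; P(gold|Bag 3) = 0.4.
Prior × likelihood for each source: 0.333333·0.6667=0.2222, 0.333333·0.4=0.1333, 0.333333·0.4=0.1333. Summing gives P(gold) = 0.48889.
P(Bag 3 | gold) = 0.1333 / 0.48889 = 0.2727.

Posterior probability ≈ 0.2727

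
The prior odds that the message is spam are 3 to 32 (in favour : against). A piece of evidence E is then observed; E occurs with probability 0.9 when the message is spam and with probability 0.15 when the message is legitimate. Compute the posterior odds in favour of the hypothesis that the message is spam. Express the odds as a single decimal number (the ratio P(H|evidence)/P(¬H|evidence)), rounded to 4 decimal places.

Posterior odds ≈ 0.5625

Prior odds = 3/32 = 0.093750. In log-odds, ln(0.093750) = -2.3671.
Add log likelihood ratio: ln(6.0000) = 1.7918.
Posterior log-odds = -0.57536, so posterior odds = exp(-0.57536) = 0.56250.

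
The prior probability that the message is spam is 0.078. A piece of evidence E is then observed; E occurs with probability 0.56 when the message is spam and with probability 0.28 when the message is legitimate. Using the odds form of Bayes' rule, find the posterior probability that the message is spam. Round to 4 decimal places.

Prior odds = 0.078/(1−0.078) = 0.084599. In log-odds, ln(0.084599) = -2.4698.
Add log likelihood ratio: ln(2.0000) = 0.69315.
Posterior log-odds = -1.7767, so posterior odds = exp(-1.7767) = 0.16920. Converting, P(H|E) = 0.16920/1.1692 = 0.1447.

Posterior probability ≈ 0.1447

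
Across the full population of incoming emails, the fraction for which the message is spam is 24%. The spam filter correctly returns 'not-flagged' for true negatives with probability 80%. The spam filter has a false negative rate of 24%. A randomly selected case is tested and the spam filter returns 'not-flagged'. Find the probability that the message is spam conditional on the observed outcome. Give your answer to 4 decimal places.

Let H be the event that the message is spam. P(H) = 0.24, so P(¬H) = 0.76. With E the 'not-flagged' result, P(E|H) = 0.24 and P(E|¬H) = 0.8.
P(E) = 0.24·0.24 + 0.8·0.76 = 0.057600 + 0.60800 = 0.66560.
By Bayes' theorem, P(H|E) = 0.057600 / 0.66560 = 0.0865.

P(H | E) ≈ 0.0865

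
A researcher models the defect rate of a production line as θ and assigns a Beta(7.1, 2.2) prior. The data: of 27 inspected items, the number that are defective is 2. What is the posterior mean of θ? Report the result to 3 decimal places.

Posterior mean ≈ 0.251

Observing 2 successes and 25 failures updates Beta(7.1, 2.2) by adding the success and failure counts to the two shape parameters: α = 7.1+2 = 9.1, β = 2.2+25 = 27.2.
E[θ | data] = 9.1/(9.1+27.2) = 0.251.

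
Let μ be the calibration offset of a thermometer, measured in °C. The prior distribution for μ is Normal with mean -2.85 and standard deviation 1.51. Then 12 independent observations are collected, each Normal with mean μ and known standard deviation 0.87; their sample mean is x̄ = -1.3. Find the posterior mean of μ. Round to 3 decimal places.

With known σ, the Normal prior is conjugate. Weight on the data is w = (n/σ²)/(n/σ² + 1/τ₀²) = 15.8541/(15.8541+0.438577) = 0.97308.
Posterior mean = w·x̄ + (1−w)·μ₀ = 0.97308·-1.3 + 0.026919·-2.85 = -1.342.

Posterior mean ≈ -1.342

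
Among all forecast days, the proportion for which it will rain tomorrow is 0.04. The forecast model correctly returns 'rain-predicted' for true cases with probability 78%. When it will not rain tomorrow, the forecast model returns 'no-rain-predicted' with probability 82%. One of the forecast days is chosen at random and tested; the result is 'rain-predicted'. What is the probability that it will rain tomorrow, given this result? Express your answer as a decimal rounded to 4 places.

Let H be the event that it will rain tomorrow. P(H) = 0.04, so P(¬H) = 0.96. With E the 'rain-predicted' result, P(E|H) = 0.78 and P(E|¬H) = 0.18.
P(E) = 0.78·0.04 + 0.18·0.96 = 0.031200 + 0.17280 = 0.20400.
By Bayes' theorem, P(H|E) = 0.031200 / 0.20400 = 0.1529.

P(H | E) ≈ 0.1529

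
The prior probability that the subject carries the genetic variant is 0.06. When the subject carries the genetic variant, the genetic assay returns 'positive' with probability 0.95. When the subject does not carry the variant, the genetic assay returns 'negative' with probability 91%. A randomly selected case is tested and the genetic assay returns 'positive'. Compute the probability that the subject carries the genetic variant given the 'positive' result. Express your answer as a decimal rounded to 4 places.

P(H | E) ≈ 0.4025

Let H be the event that the subject carries the genetic variant. P(H) = 0.06, so P(¬H) = 0.94. With E the 'positive' result, P(E|H) = 0.95 and P(E|¬H) = 0.09.
P(E) = 0.95·0.06 + 0.09·0.94 = 0.057000 + 0.084600 = 0.14160.
By Bayes' theorem, P(H|E) = 0.057000 / 0.14160 = 0.4025.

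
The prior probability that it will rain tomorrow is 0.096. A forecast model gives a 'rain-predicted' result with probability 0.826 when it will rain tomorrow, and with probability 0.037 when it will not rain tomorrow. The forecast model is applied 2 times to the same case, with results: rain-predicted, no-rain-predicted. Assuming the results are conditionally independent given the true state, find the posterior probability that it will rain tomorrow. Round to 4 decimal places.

With H the event that it will rain tomorrow, the joint likelihood of the observed sequence is P(data|H) = 0.826·0.174 = 0.14372 and P(data|¬H) = 0.037·0.963 = 0.035631.
Bayes: P(H|data) = 0.096·0.14372 / (0.096·0.14372 + 0.904·0.035631) = 0.013798/0.046008 = 0.2999.

Posterior P(H) ≈ 0.2999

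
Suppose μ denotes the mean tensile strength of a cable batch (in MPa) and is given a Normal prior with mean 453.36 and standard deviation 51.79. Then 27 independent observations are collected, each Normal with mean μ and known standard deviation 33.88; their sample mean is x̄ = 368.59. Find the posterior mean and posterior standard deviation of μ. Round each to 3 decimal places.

Posterior mean ≈ 369.913; posterior SD ≈ 6.469

With known σ, the Normal prior is conjugate. Weight on the data is w = (n/σ²)/(n/σ² + 1/τ₀²) = 0.0235221/(0.0235221+0.00037283) = 0.98440.
Posterior mean = w·x̄ + (1−w)·μ₀ = 0.98440·368.59 + 0.015603·453.36 = 369.913. Posterior variance = 1/(0.0235221+0.00037283) = 41.8498, so SD = 6.469.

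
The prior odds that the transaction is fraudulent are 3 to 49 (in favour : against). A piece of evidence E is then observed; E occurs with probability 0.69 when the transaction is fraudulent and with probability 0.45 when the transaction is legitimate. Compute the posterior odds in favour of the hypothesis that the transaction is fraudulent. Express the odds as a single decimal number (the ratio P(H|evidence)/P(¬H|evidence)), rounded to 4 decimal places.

Prior odds = 3/49 = 0.061224.
Likelihood ratio for E = 0.69/0.45 = 1.5333.
Posterior odds = prior odds × LR = 0.093878.

Posterior odds ≈ 0.0939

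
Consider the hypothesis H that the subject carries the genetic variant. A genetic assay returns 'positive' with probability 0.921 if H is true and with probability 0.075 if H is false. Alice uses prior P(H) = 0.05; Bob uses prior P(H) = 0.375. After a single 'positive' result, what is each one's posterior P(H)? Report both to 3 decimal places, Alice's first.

P('+'|H) = 0.921, P('+'|¬H) = 0.075.
Alice: numerator 0.921·0.05 = 0.046050; evidence = 0.046050+0.075·0.95 = 0.11730; posterior = 0.393.
Bob: numerator 0.921·0.375 = 0.34537; evidence = 0.34537+0.075·0.625 = 0.39225; posterior = 0.880.

Alice: 0.393; Bob: 0.880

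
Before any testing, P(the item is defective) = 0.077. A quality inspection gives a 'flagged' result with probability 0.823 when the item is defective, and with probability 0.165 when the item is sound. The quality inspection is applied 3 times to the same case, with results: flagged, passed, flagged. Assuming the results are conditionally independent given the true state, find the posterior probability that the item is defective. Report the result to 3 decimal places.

Posterior P(H) ≈ 0.306

Let H be the event that the item is defective; start with P(H) = 0.077. P('flagged'|H) = 0.823, P('flagged'|¬H) = 0.165.
Update on result 1 ('flagged'): P(H) ← 0.823·0.0770 / (0.823·0.0770 + 0.165·0.9230) = 0.063371/0.21567 = 0.2938.
Update on result 2 ('passed'): P(H) ← 0.177·0.2938 / (0.177·0.2938 + 0.835·0.7062) = 0.052009/0.64165 = 0.0811.
Update on result 3 ('flagged'): P(H) ← 0.823·0.0811 / (0.823·0.0811 + 0.165·0.9189) = 0.066708/0.21833 = 0.3055.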